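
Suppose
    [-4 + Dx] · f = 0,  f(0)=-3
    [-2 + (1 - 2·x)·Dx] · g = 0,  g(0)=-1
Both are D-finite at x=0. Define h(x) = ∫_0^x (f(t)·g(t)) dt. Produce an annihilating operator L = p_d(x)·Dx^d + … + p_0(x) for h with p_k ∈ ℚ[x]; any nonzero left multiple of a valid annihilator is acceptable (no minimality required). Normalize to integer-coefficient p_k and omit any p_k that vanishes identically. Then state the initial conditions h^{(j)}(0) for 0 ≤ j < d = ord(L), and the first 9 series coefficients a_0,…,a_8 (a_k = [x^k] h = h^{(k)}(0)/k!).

L = (6 - 8·x)·Dx + (-1 + 2·x)·Dx^2  (order 2).
h: a_k = 0, 3, 9, 20, 38, 336/5, 1744/15, 21184/105, 2480/7, …
ICs: h(0) = 0, h′(0) = 3.

f: a_k = -3, -12, -24, -32, -32, -128/5, -256/15, -1024/105, -512/105, …
g: a_k = -1, -2, -4, -8, -16, -32, -64, -128, -256, …
Product ⇒ symmetric product L₀, ord ≤ 1.
Integrate: L := L₀·Dx.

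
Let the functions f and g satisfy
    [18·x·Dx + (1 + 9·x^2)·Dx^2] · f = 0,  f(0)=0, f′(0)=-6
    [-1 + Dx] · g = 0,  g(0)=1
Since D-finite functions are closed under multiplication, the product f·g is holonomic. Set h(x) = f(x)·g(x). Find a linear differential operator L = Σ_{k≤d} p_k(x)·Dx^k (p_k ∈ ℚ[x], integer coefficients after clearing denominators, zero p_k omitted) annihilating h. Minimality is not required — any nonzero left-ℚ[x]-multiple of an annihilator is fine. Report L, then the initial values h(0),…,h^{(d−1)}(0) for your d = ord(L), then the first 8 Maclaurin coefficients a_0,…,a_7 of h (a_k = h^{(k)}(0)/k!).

f: a_k = 0, -6, 0, 18, 0, -486/5, 0, 4374/7, …
g: a_k = 1, 1, 1/2, 1/6, 1/24, 1/120, 1/720, 1/5040, …
Product ⇒ symmetric product L₀, ord ≤ 2.
L = (1 - 18·x + 9·x^2) + (-2 + 18·x - 18·x^2)·Dx + (1 + 9·x^2)·Dx^2  (order 2).
h: a_k = 0, -6, -6, 15, 17, -1769/20, -377/4, 484679/840, …
ICs: h(0) = 0, h′(0) = -6.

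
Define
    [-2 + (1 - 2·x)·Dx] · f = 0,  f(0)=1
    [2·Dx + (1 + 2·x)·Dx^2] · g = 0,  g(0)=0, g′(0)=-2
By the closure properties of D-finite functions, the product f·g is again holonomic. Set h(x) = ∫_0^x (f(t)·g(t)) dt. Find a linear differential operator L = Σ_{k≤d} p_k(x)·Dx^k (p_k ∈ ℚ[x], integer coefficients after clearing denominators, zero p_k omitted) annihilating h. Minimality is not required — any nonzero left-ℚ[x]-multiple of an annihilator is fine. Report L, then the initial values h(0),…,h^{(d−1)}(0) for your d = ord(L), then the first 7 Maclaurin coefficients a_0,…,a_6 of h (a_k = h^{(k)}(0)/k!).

L = 4·Dx + (2 + 12·x)·Dx^2 + (-1 + 4·x^2)·Dx^3  (order 3).
h: a_k = 0, 0, -1, -2/3, -5/3, -28/15, -188/45, …
ICs: h(0) = 0, h′(0) = 0, h′′(0) = -2.

f: a_k = 1, 2, 4, 8, 16, 32, 64, …
g: a_k = 0, -2, 2, -8/3, 4, -32/5, 32/3, …
Product ⇒ symmetric product L₀, ord ≤ 2.
h=∫₀ˣh₀: take L = L₀·Dx.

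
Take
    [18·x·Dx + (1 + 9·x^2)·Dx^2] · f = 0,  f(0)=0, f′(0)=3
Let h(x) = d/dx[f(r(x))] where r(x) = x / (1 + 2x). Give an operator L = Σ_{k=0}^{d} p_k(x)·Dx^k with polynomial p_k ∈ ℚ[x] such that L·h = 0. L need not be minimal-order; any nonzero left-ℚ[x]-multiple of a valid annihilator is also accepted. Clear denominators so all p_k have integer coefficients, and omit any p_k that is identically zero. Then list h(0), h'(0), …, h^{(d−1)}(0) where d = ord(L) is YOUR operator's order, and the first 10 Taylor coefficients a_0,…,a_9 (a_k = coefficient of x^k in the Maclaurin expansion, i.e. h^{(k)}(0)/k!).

f: a_k = 0, 3, 0, -9, 0, 243/5, 0, -2187/7, 0, 2187, …
Change of var in L_f (x↦r) gives L₀.
Differentiate: ansatz ord ≤ ord L₀ ⇒ L.
L = (4 + 26·x) + (1 + 4·x + 13·x^2)·Dx  (order 1).
h: a_k = 3, -12, 9, 120, -597, 828, 4449, -28560, 56403, 145668, …
ICs: h(0) = 3.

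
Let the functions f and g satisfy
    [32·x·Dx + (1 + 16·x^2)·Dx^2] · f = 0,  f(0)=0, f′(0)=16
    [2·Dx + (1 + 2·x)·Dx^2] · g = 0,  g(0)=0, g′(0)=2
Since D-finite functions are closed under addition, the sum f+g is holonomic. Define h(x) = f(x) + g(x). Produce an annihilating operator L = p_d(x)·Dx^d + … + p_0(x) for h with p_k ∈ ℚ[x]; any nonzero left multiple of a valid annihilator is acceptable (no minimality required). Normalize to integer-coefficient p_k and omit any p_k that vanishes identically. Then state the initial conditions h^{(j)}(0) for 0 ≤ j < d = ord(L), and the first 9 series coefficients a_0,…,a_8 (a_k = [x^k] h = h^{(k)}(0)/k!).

L = (-32 - 192·x + 1536·x^2 + 1024·x^3)·Dx + (-20 - 64·x + 576·x^2 + 3072·x^3 + 2048·x^4)·Dx^2 + (-1 + 14·x + 32·x^2 + 256·x^3 + 768·x^4 + 512·x^5)·Dx^3  (order 3).
h: a_k = 0, 18, -2, -248/3, -4, 4128/5, -32/3, -9344, -32, …
ICs: h(0) = 0, h′(0) = 18, h′′(0) = -4.

f: a_k = 0, 16, 0, -256/3, 0, 4096/5, 0, -65536/7, 0, …
g: a_k = 0, 2, -2, 8/3, -4, 32/5, -32/3, 128/7, -32, …
L₀ := lclm(L_f,L_g); ord L₀ ≤ 2+2.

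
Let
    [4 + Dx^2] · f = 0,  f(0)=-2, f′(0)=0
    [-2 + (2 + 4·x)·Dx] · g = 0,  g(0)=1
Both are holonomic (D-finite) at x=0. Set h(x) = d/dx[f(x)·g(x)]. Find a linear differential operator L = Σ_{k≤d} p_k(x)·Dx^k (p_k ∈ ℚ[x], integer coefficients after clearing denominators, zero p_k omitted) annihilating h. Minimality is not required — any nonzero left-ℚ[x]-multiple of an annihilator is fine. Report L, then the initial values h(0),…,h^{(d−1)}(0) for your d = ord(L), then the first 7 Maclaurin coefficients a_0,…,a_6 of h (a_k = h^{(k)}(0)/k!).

L = (53 + 288·x + 544·x^2 + 512·x^3 + 256·x^4) + (-2 - 36·x - 96·x^2 - 64·x^3)·Dx + (7 + 44·x + 108·x^2 + 128·x^3 + 64·x^4)·Dx^2  (order 2).
h: a_k = -2, 10, 9, -25/3, -65/12, 349/60, -2807/360, …
ICs: h(0) = -2, h′(0) = 10.

f: a_k = -2, 0, 4, 0, -4/3, 0, 8/45, …
g: a_k = 1, 1, -1/2, 1/2, -5/8, 7/8, -21/16, …
Product ⇒ symmetric product L₀, ord ≤ 2.
Differentiate: ansatz ord ≤ ord L₀ ⇒ L.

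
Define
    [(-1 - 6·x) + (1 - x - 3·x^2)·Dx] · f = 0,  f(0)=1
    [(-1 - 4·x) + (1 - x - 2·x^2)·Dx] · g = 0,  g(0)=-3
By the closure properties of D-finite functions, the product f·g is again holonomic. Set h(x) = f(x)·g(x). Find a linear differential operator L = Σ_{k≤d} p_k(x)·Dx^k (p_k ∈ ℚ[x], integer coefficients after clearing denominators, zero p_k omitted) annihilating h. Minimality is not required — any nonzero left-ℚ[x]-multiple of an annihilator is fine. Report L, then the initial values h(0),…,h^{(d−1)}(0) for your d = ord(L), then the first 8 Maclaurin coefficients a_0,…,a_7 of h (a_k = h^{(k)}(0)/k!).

f: a_k = 1, 1, 4, 7, 19, 40, 97, 217, …
g: a_k = -3, -3, -9, -15, -33, -63, -129, -255, …
L₀ := L_f ⊗_s L_g (sym. prod.), ord ≤ 1.
L = (-2 - 8·x + 15·x^2 + 24·x^3) + (1 - 2·x - 4·x^2 + 5·x^3 + 6·x^4)·Dx  (order 1).
h: a_k = -3, -6, -24, -57, -162, -396, -1011, -2454, …
ICs: h(0) = -3.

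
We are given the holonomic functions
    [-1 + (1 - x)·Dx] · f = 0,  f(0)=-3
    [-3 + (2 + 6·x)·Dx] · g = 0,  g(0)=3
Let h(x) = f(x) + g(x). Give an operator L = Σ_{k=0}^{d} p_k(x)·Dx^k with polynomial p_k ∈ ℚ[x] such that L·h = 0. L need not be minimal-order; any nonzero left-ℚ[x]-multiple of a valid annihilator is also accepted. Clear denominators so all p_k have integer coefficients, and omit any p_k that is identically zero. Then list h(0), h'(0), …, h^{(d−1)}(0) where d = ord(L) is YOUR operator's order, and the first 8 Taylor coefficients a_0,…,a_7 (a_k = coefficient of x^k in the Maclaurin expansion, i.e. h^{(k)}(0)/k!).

L = (-21 - 27·x) + (17 + 30·x + 81·x^2)·Dx + (2 - 14·x - 42·x^2 + 54·x^3)·Dx^2  (order 2).
h: a_k = 0, 3/2, -51/8, 33/16, -1599/128, 4335/256, -48999/1024, 210369/2048, …
ICs: h(0) = 0, h′(0) = 3/2.

f: a_k = -3, -3, -3, -3, -3, -3, -3, -3, …
g: a_k = 3, 9/2, -27/8, 81/16, -1215/128, 5103/256, -45927/1024, 216513/2048, …
Sum ⇒ L₀ = lclm(L_f,L_g) in ℚ(x)⟨Dx⟩.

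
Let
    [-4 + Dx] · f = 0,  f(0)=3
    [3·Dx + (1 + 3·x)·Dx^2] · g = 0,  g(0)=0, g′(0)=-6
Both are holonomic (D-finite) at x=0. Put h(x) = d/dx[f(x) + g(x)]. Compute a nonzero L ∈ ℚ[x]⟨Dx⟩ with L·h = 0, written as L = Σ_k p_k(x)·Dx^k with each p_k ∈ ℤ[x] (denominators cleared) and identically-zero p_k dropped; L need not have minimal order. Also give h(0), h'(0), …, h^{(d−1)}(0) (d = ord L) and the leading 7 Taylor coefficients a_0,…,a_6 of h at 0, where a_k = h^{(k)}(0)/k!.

L = (-120 - 144·x) + (2 - 96·x - 144·x^2)·Dx + (7 + 33·x + 36·x^2)·Dx^2  (order 2).
h: a_k = 6, 66, 42, 290, -358, 7802/5, -64586/15, …
ICs: h(0) = 6, h′(0) = 66.

f: a_k = 3, 12, 24, 32, 32, 128/5, 256/15, …
g: a_k = 0, -6, 9, -18, 81/2, -486/5, 243, …
h₀=f+g: left-lcm gives L₀, ord ≤ 3.
h₀' ⇒ L via d/dx closure of L₀.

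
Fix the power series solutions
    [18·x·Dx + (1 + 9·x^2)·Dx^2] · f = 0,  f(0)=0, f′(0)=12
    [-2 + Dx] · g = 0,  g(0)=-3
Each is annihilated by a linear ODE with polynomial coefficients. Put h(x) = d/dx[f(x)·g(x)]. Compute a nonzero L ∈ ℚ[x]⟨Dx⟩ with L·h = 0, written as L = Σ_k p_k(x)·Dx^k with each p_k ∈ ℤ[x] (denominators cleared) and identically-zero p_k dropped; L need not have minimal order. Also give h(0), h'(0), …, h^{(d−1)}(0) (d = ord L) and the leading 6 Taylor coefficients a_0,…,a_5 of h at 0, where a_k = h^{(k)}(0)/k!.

L = (-14 - 72·x + 558·x^2 - 648·x^3 + 324·x^4) + (5 + 54·x - 315·x^2 + 486·x^3 - 324·x^4)·Dx + (1 - 9·x + 18·x^2 - 81·x^3 + 81·x^4)·Dx^2  (order 2).
h: a_k = -36, -144, 108, 672, -1956, -6192, …
ICs: h(0) = -36, h′(0) = -144.

f: a_k = 0, 12, 0, -36, 0, 972/5, …
g: a_k = -3, -6, -6, -4, -2, -4/5, …
L₀ := L_f ⊗_s L_g (sym. prod.), ord ≤ 2.
h=h₀': d/dx-closure on L₀ ⇒ L.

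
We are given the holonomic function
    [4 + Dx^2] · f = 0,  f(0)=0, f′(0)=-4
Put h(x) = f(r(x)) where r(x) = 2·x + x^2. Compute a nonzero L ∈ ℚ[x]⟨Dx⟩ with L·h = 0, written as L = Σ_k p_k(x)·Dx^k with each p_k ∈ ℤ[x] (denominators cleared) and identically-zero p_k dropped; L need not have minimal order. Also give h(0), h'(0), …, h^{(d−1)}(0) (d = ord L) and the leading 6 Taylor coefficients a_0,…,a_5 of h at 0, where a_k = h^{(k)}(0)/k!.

L = (16 + 48·x + 48·x^2 + 16·x^3) - Dx + (1 + x)·Dx^2  (order 2).
h: a_k = 0, -8, -4, 64/3, 32, -16/15, …
ICs: h(0) = 0, h′(0) = -8.

f: a_k = 0, -4, 0, 8/3, 0, -8/15, …
f∘r: x↦r, Dx↦Dx/r' in L_f ⇒ L₀.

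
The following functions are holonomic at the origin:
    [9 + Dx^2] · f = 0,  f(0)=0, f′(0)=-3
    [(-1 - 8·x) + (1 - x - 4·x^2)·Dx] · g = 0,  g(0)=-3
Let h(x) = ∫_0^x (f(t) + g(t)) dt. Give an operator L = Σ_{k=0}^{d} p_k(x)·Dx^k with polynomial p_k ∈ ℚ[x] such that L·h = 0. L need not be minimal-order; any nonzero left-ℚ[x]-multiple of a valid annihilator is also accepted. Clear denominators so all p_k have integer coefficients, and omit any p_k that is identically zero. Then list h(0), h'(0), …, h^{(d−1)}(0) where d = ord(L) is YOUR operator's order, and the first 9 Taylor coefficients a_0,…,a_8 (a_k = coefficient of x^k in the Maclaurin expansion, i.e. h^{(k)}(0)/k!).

L = (-567 - 4806·x - 3321·x^2 - 9936·x^3 - 6480·x^4 - 10368·x^5)·Dx + (171 - 117·x - 441·x^2 + 135·x^3 - 540·x^4 - 3888·x^5 - 5184·x^6)·Dx^2 + (-63 - 534·x - 369·x^2 - 1104·x^3 - 720·x^4 - 1152·x^5)·Dx^3 + (19 - 13·x - 49·x^2 + 15·x^3 - 60·x^4 - 432·x^5 - 576·x^6)·Dx^4  (order 4).
h: a_k = 0, -3, -3, -5, -45/8, -87/5, -2627/80, -543/7, -740637/4480, …
ICs: h(0) = 0, h′(0) = -3, h′′(0) = -6, h′′′(0) = -30.

f: a_k = 0, -3, 0, 9/2, 0, -81/40, 0, 243/560, 0, …
g: a_k = -3, -3, -15, -27, -87, -195, -543, -1323, -3495, …
h₀=f+g: left-lcm gives L₀, ord ≤ 3.
∫: right-multiply L₀ by Dx.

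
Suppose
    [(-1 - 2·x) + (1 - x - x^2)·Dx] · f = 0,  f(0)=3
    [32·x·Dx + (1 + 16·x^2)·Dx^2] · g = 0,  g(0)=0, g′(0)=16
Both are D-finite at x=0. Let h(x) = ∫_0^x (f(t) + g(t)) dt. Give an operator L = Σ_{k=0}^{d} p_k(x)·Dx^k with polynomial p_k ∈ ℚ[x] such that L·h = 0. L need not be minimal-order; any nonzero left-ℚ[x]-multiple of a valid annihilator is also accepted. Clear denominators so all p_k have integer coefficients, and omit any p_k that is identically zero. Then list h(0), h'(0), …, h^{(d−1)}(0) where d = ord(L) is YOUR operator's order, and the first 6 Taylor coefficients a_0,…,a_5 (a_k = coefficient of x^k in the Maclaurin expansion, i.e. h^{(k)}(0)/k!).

f: a_k = 3, 3, 6, 9, 15, 24, …
g: a_k = 0, 16, 0, -256/3, 0, 4096/5, …
f+g: L₀ = lclm(L_f,L_g), ord ≤ 1+2.
Integrate: L := L₀·Dx.
L = (-64 + 256·x + 3904·x^2 + 6912·x^3 + 9696·x^4 + 1536·x^6)·Dx^2 + (25 + 24·x - 542·x^2 + 780·x^3 + 6800·x^4 + 6560·x^5 + 768·x^6 + 1536·x^7)·Dx^3 + (-2 - 17·x - 62·x^2 - 202·x^3 - 445·x^4 + 1136·x^5 + 576·x^6 + 256·x^7 + 256·x^8)·Dx^4  (order 4).
h: a_k = 0, 3, 19/2, 2, -229/12, 3, …
ICs: h(0) = 0, h′(0) = 3, h′′(0) = 19, h′′′(0) = 12.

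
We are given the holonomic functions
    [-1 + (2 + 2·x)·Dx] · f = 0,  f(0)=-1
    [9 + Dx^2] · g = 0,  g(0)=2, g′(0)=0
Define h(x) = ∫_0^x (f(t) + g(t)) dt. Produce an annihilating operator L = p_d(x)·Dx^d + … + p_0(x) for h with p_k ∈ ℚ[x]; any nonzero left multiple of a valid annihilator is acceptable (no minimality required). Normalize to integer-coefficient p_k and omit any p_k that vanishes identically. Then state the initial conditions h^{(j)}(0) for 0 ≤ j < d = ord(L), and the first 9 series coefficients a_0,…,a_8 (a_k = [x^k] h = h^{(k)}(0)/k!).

f: a_k = -1, -1/2, 1/8, -1/16, 5/128, -7/256, 21/1024, -33/2048, 429/32768, …
g: a_k = 2, 0, -9, 0, 27/4, 0, -81/40, 0, 729/2240, …
Sum ⇒ L₀ = lclm(L_f,L_g) in ℚ(x)⟨Dx⟩.
h=∫h₀ ⇒ L = L₀·Dx.
L = (-351 - 648·x - 324·x^2)·Dx + (630 + 1926·x + 1944·x^2 + 648·x^3)·Dx^2 + (-39 - 72·x - 36·x^2)·Dx^3 + (70 + 214·x + 216·x^2 + 72·x^3)·Dx^4  (order 4).
h: a_k = 0, 1, -1/4, -71/24, -1/64, 869/640, -7/1536, -10263/35840, -33/16384, …
ICs: h(0) = 0, h′(0) = 1, h′′(0) = -1/2, h′′′(0) = -71/4.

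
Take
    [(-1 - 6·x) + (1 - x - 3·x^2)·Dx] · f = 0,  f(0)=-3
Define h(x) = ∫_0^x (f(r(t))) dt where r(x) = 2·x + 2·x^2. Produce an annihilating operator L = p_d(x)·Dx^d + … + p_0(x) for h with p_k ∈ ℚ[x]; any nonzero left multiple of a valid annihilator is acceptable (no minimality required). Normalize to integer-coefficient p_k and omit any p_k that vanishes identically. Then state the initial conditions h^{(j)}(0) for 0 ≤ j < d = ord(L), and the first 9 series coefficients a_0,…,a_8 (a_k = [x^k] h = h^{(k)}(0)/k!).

L = (2 + 28·x + 72·x^2 + 48·x^3)·Dx + (-1 + 2·x + 14·x^2 + 24·x^3 + 12·x^4)·Dx^2  (order 2).
h: a_k = 0, -3, -3, -18, -66, -1464/5, -1332, -43464/7, -29640, …
ICs: h(0) = 0, h′(0) = -3.

f: a_k = -3, -3, -12, -21, -57, -120, -291, -651, -1524, …
Substitute x→r, Dx→(1/r')Dx; clear ⇒ L₀.
h=∫h₀ ⇒ L = L₀·Dx.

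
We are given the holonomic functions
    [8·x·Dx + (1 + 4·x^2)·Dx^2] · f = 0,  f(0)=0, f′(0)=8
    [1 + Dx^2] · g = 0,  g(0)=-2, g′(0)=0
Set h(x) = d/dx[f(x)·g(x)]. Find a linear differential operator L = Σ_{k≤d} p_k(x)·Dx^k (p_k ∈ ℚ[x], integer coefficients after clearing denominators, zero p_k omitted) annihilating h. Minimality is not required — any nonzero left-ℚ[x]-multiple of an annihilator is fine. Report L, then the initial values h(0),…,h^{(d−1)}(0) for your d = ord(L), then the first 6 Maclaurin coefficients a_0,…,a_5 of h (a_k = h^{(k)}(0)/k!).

L = (3893 + 34584·x^2 + 286832·x^4 + 57600·x^6 + 768·x^8 - 10240·x^10 + 4096·x^12) + (2192·x + 44864·x^3 + 156160·x^5 + 51200·x^7 + 20480·x^9 + 16384·x^11)·Dx + (3978 + 36208·x^2 + 296160·x^4 + 76288·x^6 + 9728·x^8 - 4096·x^10 + 8192·x^12)·Dx^2 + (2192·x + 44864·x^3 + 156160·x^5 + 51200·x^7 + 20480·x^9 + 16384·x^11)·Dx^3 + (85 + 1624·x^2 + 9328·x^4 + 18688·x^6 + 8960·x^8 + 6144·x^10 + 4096·x^12)·Dx^4  (order 4).
h: a_k = -16, 0, 88, 0, -938/3, 0, …
ICs: h(0) = -16, h′(0) = 0, h′′(0) = 176, h′′′(0) = 0.

f: a_k = 0, 8, 0, -32/3, 0, 128/5, …
g: a_k = -2, 0, 1, 0, -1/12, 0, …
L₀ := L_f ⊗_s L_g (sym. prod.), ord ≤ 4.
Derive L from L₀ (diff closure).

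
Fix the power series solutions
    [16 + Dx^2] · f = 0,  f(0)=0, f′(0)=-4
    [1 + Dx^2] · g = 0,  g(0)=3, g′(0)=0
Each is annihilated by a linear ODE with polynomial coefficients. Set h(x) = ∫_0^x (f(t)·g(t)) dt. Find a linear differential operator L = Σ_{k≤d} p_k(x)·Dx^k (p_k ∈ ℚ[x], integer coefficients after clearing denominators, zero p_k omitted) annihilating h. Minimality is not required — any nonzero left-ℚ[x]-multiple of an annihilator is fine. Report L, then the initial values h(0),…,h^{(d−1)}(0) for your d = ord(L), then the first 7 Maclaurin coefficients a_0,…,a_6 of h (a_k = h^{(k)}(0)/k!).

L = 225·Dx + 34·Dx^3 + Dx^5  (order 5).
h: a_k = 0, 0, -6, 0, 19/2, 0, -421/60, …
ICs: h(0) = 0, h′(0) = 0, h′′(0) = -12, h′′′(0) = 0, h′′′′(0) = 228.

f: a_k = 0, -4, 0, 32/3, 0, -128/15, 0, …
g: a_k = 3, 0, -3/2, 0, 1/8, 0, -1/240, …
f·g: L₀ = L_f ⊗_s L_g, ord ≤ 2·2.
h=∫h₀ ⇒ L = L₀·Dx.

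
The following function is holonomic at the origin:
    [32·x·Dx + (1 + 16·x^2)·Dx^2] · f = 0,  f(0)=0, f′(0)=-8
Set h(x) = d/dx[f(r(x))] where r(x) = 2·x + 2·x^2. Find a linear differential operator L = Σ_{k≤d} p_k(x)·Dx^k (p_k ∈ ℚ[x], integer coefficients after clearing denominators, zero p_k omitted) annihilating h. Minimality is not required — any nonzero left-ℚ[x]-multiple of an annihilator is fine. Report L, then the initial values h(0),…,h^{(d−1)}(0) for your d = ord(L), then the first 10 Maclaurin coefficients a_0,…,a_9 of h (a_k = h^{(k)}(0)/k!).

f: a_k = 0, -8, 0, 128/3, 0, -2048/5, 0, 32768/7, 0, -524288/9, …
h₀=f(r): pull back L_f along r ⇒ L₀.
h₀' ⇒ L via d/dx closure of L₀.
L = (-2 + 128·x + 512·x^2 + 768·x^3 + 384·x^4) + (1 + 2·x + 64·x^2 + 256·x^3 + 320·x^4 + 128·x^5)·Dx  (order 1).
h: a_k = -16, -32, 1024, 4096, -60416, -391168, 3276800, 32505856, -155779072, -2474770432, …
ICs: h(0) = -16.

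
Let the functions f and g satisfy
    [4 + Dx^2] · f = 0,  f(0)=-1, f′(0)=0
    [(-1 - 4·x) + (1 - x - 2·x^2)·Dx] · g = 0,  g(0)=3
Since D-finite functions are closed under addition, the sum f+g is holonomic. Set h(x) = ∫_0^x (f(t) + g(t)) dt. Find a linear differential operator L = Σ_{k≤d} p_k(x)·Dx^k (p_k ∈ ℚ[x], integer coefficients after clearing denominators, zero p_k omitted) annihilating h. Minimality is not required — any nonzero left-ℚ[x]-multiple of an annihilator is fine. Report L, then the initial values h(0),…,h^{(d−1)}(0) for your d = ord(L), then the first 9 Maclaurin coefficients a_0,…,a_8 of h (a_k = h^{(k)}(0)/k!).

L = (-68 - 304·x - 200·x^2 - 320·x^3 - 160·x^4 - 128·x^5)·Dx + (20 - 12·x - 24·x^2 - 8·x^3 - 48·x^4 - 96·x^5 - 64·x^6)·Dx^2 + (-17 - 76·x - 50·x^2 - 80·x^3 - 40·x^4 - 32·x^5)·Dx^3 + (5 - 3·x - 6·x^2 - 2·x^3 - 12·x^4 - 24·x^5 - 16·x^6)·Dx^4  (order 4).
h: a_k = 0, 2, 3/2, 11/3, 15/4, 97/15, 21/2, 5809/315, 255/8, …
ICs: h(0) = 0, h′(0) = 2, h′′(0) = 3, h′′′(0) = 22.

f: a_k = -1, 0, 2, 0, -2/3, 0, 4/45, 0, -2/315, …
g: a_k = 3, 3, 9, 15, 33, 63, 129, 255, 513, …
f+g: L₀ = lclm(L_f,L_g), ord ≤ 2+1.
Integrate: L := L₀·Dx.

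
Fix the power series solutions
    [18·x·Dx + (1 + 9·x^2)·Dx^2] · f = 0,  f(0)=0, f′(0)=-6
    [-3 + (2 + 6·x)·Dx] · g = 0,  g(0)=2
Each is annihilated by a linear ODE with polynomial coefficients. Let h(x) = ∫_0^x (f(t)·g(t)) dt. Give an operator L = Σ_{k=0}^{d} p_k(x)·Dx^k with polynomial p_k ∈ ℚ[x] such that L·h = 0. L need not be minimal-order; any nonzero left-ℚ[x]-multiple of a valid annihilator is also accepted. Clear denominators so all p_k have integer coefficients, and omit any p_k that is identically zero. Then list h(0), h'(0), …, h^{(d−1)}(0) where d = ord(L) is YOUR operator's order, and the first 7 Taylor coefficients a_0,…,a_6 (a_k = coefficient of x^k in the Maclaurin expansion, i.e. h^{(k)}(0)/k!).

L = (27 - 108·x - 81·x^2)·Dx + (-12 + 36·x + 324·x^2 + 324·x^3)·Dx^2 + (4 + 24·x + 72·x^2 + 216·x^3 + 324·x^4)·Dx^3  (order 3).
h: a_k = 0, 0, -6, -6, 99/8, 27/4, -10503/320, …
ICs: h(0) = 0, h′(0) = 0, h′′(0) = -12.

f: a_k = 0, -6, 0, 18, 0, -486/5, 0, …
g: a_k = 2, 3, -9/4, 27/8, -405/64, 1701/128, -15309/512, …
f·g: L₀ = L_f ⊗_s L_g, ord ≤ 2·1.
h=∫h₀ ⇒ L = L₀·Dx.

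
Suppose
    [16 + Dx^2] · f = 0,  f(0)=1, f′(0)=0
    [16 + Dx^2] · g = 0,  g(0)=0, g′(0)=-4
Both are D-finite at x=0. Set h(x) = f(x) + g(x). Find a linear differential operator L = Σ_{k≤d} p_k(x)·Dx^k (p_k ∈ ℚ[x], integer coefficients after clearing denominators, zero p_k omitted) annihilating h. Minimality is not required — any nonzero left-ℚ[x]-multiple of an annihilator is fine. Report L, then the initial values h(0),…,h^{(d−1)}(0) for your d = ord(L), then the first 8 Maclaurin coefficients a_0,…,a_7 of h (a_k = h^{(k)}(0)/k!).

L = 16 + Dx^2  (order 2).
h: a_k = 1, -4, -8, 32/3, 32/3, -128/15, -256/45, 1024/315, …
ICs: h(0) = 1, h′(0) = -4.

f: a_k = 1, 0, -8, 0, 32/3, 0, -256/45, 0, …
g: a_k = 0, -4, 0, 32/3, 0, -128/15, 0, 1024/315, …
L₀ := lclm(L_f,L_g); ord L₀ ≤ 2+2.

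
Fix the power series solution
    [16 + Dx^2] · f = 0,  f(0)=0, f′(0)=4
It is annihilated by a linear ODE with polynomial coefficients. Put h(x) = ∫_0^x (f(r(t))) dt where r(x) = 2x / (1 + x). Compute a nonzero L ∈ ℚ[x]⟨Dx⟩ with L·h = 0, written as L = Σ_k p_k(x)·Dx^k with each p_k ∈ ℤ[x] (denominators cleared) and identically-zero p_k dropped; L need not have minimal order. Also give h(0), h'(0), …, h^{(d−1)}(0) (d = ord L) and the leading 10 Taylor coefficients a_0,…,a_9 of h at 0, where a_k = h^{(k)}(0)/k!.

f: a_k = 0, 4, 0, -32/3, 0, 128/15, 0, -1024/315, 0, 2048/2835, …
L₀ from L_f via x↦r, Dx↦r'^{-1}Dx.
h=∫₀ˣh₀: take L = L₀·Dx.
L = 64·Dx + (2 + 6·x + 6·x^2 + 2·x^3)·Dx^2 + (1 + 4·x + 6·x^2 + 4·x^3 + x^4)·Dx^3  (order 3).
h: a_k = 0, 0, 4, -8/3, -58/3, 248/5, -1732/45, -520/7, 94811/315, -218728/405, …
ICs: h(0) = 0, h′(0) = 0, h′′(0) = 8.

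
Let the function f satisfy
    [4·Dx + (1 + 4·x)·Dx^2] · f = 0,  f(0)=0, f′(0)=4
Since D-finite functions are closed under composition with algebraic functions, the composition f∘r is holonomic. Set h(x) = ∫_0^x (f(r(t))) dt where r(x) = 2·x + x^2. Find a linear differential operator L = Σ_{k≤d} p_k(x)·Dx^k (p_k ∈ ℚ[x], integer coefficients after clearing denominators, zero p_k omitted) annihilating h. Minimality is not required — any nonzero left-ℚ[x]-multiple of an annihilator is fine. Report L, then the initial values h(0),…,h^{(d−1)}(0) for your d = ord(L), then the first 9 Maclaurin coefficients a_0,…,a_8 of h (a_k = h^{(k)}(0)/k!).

L = (7 + 8·x + 4·x^2)·Dx^2 + (1 + 9·x + 12·x^2 + 4·x^3)·Dx^3  (order 3).
h: a_k = 0, 0, 4, -28/3, 104/3, -776/5, 11584/15, -12352/3, 161344/7, …
ICs: h(0) = 0, h′(0) = 0, h′′(0) = 8.

f: a_k = 0, 4, -8, 64/3, -64, 1024/5, -2048/3, 16384/7, -8192, …
f∘r: x↦r, Dx↦Dx/r' in L_f ⇒ L₀.
∫: right-multiply L₀ by Dx.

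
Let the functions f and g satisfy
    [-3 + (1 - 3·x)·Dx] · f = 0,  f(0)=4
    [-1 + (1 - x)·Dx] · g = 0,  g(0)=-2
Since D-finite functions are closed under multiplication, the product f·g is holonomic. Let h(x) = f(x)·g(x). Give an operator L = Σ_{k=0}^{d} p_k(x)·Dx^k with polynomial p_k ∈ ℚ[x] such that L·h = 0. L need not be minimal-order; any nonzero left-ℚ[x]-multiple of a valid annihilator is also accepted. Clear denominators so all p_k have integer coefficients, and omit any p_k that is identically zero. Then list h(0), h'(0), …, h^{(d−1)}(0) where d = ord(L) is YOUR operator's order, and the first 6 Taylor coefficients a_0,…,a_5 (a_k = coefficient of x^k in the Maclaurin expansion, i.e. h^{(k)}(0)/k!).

f: a_k = 4, 12, 36, 108, 324, 972, …
g: a_k = -2, -2, -2, -2, -2, -2, …
L₀ := L_f ⊗_s L_g (sym. prod.), ord ≤ 1.
L = (-4 + 6·x) + (1 - 4·x + 3·x^2)·Dx  (order 1).
h: a_k = -8, -32, -104, -320, -968, -2912, …
ICs: h(0) = -8.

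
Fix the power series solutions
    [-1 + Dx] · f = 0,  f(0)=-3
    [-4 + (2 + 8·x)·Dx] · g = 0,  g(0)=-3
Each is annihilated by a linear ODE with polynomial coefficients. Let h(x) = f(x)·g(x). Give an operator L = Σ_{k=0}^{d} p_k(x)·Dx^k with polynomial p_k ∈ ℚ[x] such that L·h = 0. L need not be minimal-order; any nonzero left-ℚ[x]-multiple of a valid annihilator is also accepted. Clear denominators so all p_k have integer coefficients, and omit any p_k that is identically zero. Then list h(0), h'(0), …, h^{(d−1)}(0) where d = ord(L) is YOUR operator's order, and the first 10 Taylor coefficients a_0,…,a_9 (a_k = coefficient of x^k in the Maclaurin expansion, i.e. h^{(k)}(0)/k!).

f: a_k = -3, -3, -3/2, -1/2, -1/8, -1/40, -1/240, -1/1680, -1/13440, -1/120960, …
g: a_k = -3, -6, 6, -12, 30, -84, 252, -792, 2574, -8580, …
f·g: L₀ = L_f ⊗_s L_g, ord ≤ 1·1.
L = (-3 - 4·x) + (1 + 4·x)·Dx  (order 1).
h: a_k = 9, 27, 9/2, 57/2, -477/8, 7113/40, -43487/80, 970131/560, -25470911/4480, 769700611/40320, …
ICs: h(0) = 9.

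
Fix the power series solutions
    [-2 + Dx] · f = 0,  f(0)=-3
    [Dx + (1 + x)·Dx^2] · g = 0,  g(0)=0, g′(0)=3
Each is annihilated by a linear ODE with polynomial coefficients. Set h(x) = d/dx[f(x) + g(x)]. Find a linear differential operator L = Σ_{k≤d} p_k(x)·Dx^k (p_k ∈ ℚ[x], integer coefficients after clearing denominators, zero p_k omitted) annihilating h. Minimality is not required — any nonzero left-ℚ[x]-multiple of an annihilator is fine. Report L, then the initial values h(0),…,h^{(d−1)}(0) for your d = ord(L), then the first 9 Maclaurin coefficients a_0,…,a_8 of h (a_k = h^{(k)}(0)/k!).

f: a_k = -3, -6, -6, -4, -2, -4/5, -4/15, -8/105, -2/105, …
g: a_k = 0, 3, -3/2, 1, -3/4, 3/5, -1/2, 3/7, -3/8, …
f+g: L₀ = lclm(L_f,L_g), ord ≤ 1+2.
h=h₀': d/dx-closure on L₀ ⇒ L.
L = (-8 - 4·x) + (-2 - 8·x - 4·x^2)·Dx + (3 + 5·x + 2·x^2)·Dx^2  (order 2).
h: a_k = -3, -15, -9, -11, -1, -23/5, 37/15, -331/105, 311/105, …
ICs: h(0) = -3, h′(0) = -15.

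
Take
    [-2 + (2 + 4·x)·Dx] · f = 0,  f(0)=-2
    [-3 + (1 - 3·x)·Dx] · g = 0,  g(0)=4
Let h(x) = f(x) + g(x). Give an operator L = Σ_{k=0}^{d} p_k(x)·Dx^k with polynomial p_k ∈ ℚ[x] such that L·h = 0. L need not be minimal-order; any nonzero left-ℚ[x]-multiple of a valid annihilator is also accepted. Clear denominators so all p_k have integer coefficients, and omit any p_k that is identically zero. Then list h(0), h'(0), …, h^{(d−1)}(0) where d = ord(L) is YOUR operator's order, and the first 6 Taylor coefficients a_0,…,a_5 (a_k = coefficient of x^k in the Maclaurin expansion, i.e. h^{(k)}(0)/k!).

f: a_k = -2, -2, 1, -1, 5/4, -7/4, …
g: a_k = 4, 12, 36, 108, 324, 972, …
Sum ⇒ L₀ = lclm(L_f,L_g) in ℚ(x)⟨Dx⟩.
L = (21 + 27·x) + (-19 - 66·x - 81·x^2)·Dx + (2 + 7·x - 21·x^2 - 54·x^3)·Dx^2  (order 2).
h: a_k = 2, 10, 37, 107, 1301/4, 3881/4, …
ICs: h(0) = 2, h′(0) = 10.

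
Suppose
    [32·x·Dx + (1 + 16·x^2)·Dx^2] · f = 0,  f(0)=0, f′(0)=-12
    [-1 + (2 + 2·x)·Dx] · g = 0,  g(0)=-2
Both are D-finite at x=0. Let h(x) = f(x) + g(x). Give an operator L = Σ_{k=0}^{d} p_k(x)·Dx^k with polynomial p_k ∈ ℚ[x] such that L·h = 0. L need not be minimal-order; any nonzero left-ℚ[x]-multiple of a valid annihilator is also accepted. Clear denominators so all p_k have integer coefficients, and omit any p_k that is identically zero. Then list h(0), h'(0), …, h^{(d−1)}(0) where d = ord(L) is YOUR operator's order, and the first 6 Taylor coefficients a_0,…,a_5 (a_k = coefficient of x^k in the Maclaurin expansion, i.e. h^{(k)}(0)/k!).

L = (-64 - 160·x + 3072·x^2 + 1536·x^3)·Dx + (-131 - 256·x + 5920·x^2 + 12288·x^3 + 5376·x^4)·Dx^2 + (-2 + 126·x + 192·x^2 + 2112·x^3 + 3584·x^4 + 1536·x^5)·Dx^3  (order 3).
h: a_k = -2, -13, 1/4, 511/8, 5/64, -393251/640, …
ICs: h(0) = -2, h′(0) = -13, h′′(0) = 1/2.

f: a_k = 0, -12, 0, 64, 0, -3072/5, …
g: a_k = -2, -1, 1/4, -1/8, 5/64, -7/128, …
L₀ := lclm(L_f,L_g); ord L₀ ≤ 2+1.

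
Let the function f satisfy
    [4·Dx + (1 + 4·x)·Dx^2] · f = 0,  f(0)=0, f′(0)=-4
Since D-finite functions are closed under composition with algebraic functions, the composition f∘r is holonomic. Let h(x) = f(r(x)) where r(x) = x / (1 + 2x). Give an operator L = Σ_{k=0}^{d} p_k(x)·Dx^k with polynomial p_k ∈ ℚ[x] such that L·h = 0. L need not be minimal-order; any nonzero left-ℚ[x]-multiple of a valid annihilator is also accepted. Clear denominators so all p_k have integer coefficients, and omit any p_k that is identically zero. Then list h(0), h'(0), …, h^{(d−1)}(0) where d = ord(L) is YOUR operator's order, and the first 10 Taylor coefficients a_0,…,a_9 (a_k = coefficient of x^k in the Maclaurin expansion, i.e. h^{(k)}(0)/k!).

L = (8 + 24·x)·Dx + (1 + 8·x + 12·x^2)·Dx^2  (order 2).
h: a_k = 0, -4, 16, -208/3, 320, -7744/5, 23296/3, -279808/7, 209920, -10077184/9, …
ICs: h(0) = 0, h′(0) = -4.

f: a_k = 0, -4, 8, -64/3, 64, -1024/5, 2048/3, -16384/7, 8192, -262144/9, …
L₀ from L_f via x↦r, Dx↦r'^{-1}Dx.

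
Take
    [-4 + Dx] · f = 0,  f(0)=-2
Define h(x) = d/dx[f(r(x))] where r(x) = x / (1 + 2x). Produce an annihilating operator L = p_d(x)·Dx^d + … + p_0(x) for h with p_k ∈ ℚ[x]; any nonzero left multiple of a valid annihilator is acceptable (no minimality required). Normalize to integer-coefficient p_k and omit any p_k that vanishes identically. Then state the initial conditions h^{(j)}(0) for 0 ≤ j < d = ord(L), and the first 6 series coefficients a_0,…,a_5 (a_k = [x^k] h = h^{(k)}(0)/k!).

f: a_k = -2, -8, -16, -64/3, -64/3, -256/15, …
L₀ from L_f via x↦r, Dx↦r'^{-1}Dx.
h₀' ⇒ L via d/dx closure of L₀.
L = -8·x + (-1 - 4·x - 4·x^2)·Dx  (order 1).
h: a_k = -8, 0, 32, -256/3, 128, -1024/15, …
ICs: h(0) = -8.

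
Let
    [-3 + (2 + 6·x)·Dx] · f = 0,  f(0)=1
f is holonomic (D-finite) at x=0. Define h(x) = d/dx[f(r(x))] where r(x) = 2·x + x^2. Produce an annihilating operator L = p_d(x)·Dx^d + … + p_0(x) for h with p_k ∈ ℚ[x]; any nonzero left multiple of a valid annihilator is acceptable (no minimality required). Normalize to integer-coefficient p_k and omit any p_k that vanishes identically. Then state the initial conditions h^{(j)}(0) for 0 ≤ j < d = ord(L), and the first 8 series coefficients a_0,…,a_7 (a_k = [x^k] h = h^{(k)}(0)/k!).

f: a_k = 1, 3/2, -9/8, 27/16, -405/128, 1701/256, -15309/1024, 72171/2048, …
f∘r: x↦r, Dx↦Dx/r' in L_f ⇒ L₀.
h₀' ⇒ L via d/dx closure of L₀.
L = -2 + (-1 - 7·x - 9·x^2 - 3·x^3)·Dx  (order 1).
h: a_k = 3, -6, 27, -126, 1215/2, -2997, 30051/2, -76221, …
ICs: h(0) = 3.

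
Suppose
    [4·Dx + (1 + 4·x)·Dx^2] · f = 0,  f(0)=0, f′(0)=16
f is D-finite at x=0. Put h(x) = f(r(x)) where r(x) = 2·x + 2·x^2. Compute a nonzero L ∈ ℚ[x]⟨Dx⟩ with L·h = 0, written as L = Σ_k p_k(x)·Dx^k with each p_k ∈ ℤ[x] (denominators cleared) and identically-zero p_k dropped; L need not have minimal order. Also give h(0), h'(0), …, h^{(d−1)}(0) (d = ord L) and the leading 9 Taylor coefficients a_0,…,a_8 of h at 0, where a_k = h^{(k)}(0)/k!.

L = (6 + 16·x + 16·x^2)·Dx + (1 + 10·x + 24·x^2 + 16·x^3)·Dx^2  (order 2).
h: a_k = 0, 32, -96, 1280/3, -2176, 59392/5, -67584, 2768896/7, -2363392, …
ICs: h(0) = 0, h′(0) = 32.

f: a_k = 0, 16, -32, 256/3, -256, 4096/5, -8192/3, 65536/7, -32768, …
Substitute x→r, Dx→(1/r')Dx; clear ⇒ L₀.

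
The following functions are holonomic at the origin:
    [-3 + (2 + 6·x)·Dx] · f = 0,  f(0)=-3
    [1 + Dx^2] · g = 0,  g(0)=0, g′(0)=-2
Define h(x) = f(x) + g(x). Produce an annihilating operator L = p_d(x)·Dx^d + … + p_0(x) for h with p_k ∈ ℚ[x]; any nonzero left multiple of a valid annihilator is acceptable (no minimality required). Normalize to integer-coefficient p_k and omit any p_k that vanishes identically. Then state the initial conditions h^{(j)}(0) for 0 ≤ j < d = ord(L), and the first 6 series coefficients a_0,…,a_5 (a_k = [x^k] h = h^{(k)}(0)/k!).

L = (-93 - 72·x - 108·x^2) + (-10 + 18·x + 216·x^2 + 216·x^3)·Dx + (-93 - 72·x - 108·x^2)·Dx^2 + (-10 + 18·x + 216·x^2 + 216·x^3)·Dx^3  (order 3).
h: a_k = -3, -13/2, 27/8, -227/48, 1215/128, -76609/3840, …
ICs: h(0) = -3, h′(0) = -13/2, h′′(0) = 27/4.

f: a_k = -3, -9/2, 27/8, -81/16, 1215/128, -5103/256, …
g: a_k = 0, -2, 0, 1/3, 0, -1/60, …
L₀ := lclm(L_f,L_g); ord L₀ ≤ 1+2.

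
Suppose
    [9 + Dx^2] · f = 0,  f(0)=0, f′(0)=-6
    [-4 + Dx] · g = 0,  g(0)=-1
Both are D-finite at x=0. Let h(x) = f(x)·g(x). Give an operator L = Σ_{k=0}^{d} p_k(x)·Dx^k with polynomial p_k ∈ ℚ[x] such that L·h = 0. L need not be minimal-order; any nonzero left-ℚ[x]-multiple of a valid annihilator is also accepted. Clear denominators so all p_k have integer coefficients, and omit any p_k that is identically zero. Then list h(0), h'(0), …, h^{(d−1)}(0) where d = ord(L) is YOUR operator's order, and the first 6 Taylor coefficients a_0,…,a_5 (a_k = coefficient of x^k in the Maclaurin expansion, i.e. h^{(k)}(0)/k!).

L = 25 - 8·Dx + Dx^2  (order 2).
h: a_k = 0, 6, 24, 39, 28, -79/20, …
ICs: h(0) = 0, h′(0) = 6.

f: a_k = 0, -6, 0, 9, 0, -81/20, …
g: a_k = -1, -4, -8, -32/3, -32/3, -128/15, …
f·g: L₀ = L_f ⊗_s L_g, ord ≤ 2·1.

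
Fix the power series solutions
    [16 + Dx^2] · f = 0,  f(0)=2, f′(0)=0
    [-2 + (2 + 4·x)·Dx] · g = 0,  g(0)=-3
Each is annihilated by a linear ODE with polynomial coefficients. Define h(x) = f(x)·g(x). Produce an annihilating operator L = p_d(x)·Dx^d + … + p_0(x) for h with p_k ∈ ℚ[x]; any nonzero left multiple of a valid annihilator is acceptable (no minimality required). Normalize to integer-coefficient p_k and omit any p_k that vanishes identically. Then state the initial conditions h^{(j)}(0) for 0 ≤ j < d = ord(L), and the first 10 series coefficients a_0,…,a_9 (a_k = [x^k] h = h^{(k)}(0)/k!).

L = (19 + 64·x + 64·x^2) + (-2 - 4·x)·Dx + (1 + 4·x + 4·x^2)·Dx^2  (order 2).
h: a_k = -6, -6, 51, 45, -337/4, -181/4, 5281/120, 3811/120, -199649/6720, 37629/2240, …
ICs: h(0) = -6, h′(0) = -6.

f: a_k = 2, 0, -16, 0, 64/3, 0, -512/45, 0, 1024/315, 0, …
g: a_k = -3, -3, 3/2, -3/2, 15/8, -21/8, 63/16, -99/16, 1287/128, -2145/128, …
f·g: L₀ = L_f ⊗_s L_g, ord ≤ 2·1.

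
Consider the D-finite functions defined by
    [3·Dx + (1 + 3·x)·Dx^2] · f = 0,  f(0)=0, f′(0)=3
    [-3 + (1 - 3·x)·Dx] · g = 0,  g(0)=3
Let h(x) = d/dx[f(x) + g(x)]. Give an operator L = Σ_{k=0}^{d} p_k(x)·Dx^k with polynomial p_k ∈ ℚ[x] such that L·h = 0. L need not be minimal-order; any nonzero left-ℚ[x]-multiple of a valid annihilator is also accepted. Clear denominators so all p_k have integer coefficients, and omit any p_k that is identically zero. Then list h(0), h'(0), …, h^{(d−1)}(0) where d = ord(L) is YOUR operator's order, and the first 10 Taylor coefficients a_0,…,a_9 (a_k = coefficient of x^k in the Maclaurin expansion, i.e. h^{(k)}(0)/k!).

L = (-30 - 18·x) + (-4 - 48·x - 36·x^2)·Dx + (1 + x - 9·x^2 - 9·x^3)·Dx^2  (order 2).
h: a_k = 12, 45, 270, 891, 3888, 12393, 48114, 150903, 551124, 1712421, …
ICs: h(0) = 12, h′(0) = 45.

f: a_k = 0, 3, -9/2, 9, -81/4, 243/5, -243/2, 2187/7, -6561/8, 2187, …
g: a_k = 3, 9, 27, 81, 243, 729, 2187, 6561, 19683, 59049, …
L₀ := lclm(L_f,L_g); ord L₀ ≤ 2+1.
Derive L from L₀ (diff closure).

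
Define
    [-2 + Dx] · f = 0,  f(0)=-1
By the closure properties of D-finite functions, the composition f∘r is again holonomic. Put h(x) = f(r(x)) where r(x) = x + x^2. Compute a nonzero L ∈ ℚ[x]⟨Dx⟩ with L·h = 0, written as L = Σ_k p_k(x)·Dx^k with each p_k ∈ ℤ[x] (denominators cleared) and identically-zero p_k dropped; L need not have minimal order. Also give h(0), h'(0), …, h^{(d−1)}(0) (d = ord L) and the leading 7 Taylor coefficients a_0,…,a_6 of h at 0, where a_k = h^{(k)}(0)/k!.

f: a_k = -1, -2, -2, -4/3, -2/3, -4/15, -4/45, …
Change of var in L_f (x↦r) gives L₀.
L = (-2 - 4·x) + Dx  (order 1).
h: a_k = -1, -2, -4, -16/3, -20/3, -104/15, -304/45, …
ICs: h(0) = -1.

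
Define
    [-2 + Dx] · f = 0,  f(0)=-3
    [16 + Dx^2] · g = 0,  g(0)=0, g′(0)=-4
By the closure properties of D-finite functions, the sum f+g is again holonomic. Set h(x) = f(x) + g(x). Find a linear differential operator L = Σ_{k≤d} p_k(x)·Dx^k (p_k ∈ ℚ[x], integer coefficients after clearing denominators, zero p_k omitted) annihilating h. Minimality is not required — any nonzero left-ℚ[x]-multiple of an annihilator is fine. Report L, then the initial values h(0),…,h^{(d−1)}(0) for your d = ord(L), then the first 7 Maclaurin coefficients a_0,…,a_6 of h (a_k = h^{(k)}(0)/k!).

L = -32 + 16·Dx - 2·Dx^2 + Dx^3  (order 3).
h: a_k = -3, -10, -6, 20/3, -2, -28/3, -4/15, …
ICs: h(0) = -3, h′(0) = -10, h′′(0) = -12.

f: a_k = -3, -6, -6, -4, -2, -4/5, -4/15, …
g: a_k = 0, -4, 0, 32/3, 0, -128/15, 0, …
f+g: L₀ = lclm(L_f,L_g), ord ≤ 1+2.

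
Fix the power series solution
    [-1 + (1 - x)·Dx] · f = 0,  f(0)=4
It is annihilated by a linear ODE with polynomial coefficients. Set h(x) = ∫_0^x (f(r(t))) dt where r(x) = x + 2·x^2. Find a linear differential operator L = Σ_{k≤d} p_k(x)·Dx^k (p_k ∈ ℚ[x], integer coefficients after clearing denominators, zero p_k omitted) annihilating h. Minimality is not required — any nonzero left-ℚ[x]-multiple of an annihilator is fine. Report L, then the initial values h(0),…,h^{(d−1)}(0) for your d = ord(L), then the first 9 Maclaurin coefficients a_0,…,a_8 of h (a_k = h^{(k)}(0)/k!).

f: a_k = 4, 4, 4, 4, 4, 4, 4, 4, 4, …
f∘r: x↦r, Dx↦Dx/r' in L_f ⇒ L₀.
Integrate: L := L₀·Dx.
L = (1 + 4·x)·Dx + (-1 + x + 2·x^2)·Dx^2  (order 2).
h: a_k = 0, 4, 2, 4, 5, 44/5, 14, 172/7, 85/2, …
ICs: h(0) = 0, h′(0) = 4.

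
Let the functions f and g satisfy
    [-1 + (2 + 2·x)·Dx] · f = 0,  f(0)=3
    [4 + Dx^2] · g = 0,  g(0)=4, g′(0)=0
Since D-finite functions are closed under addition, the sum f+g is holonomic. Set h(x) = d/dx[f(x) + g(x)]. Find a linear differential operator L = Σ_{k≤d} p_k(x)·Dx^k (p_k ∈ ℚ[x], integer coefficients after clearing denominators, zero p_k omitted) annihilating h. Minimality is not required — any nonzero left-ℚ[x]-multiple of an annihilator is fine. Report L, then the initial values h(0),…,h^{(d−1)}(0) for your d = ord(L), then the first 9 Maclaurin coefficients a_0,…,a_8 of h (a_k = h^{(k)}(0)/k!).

L = (-124 - 128·x - 64·x^2) + (-152 - 408·x - 384·x^2 - 128·x^3)·Dx + (-31 - 32·x - 16·x^2)·Dx^2 + (-38 - 102·x - 96·x^2 - 32·x^3)·Dx^3  (order 3).
h: a_k = 3/2, -67/4, 9/16, 979/96, 105/256, -19219/7680, 693/2048, -143261/1290240, 19305/65536, …
ICs: h(0) = 3/2, h′(0) = -67/4, h′′(0) = 9/8.

f: a_k = 3, 3/2, -3/8, 3/16, -15/128, 21/256, -63/1024, 99/2048, -1287/32768, …
g: a_k = 4, 0, -8, 0, 8/3, 0, -16/45, 0, 8/315, …
h₀=f+g: left-lcm gives L₀, ord ≤ 3.
h=h₀': d/dx-closure on L₀ ⇒ L.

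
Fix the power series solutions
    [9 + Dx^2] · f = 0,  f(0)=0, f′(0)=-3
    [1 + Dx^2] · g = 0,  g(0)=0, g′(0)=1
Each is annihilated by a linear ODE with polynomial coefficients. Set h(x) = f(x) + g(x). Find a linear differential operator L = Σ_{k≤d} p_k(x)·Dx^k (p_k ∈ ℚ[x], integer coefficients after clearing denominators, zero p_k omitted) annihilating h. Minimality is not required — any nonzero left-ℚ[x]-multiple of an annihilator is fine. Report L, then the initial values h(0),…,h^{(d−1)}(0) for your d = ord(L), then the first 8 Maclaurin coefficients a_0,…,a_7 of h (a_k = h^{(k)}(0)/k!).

L = 9 + 10·Dx^2 + Dx^4  (order 4).
h: a_k = 0, -2, 0, 13/3, 0, -121/60, 0, 1093/2520, …
ICs: h(0) = 0, h′(0) = -2, h′′(0) = 0, h′′′(0) = 26.

f: a_k = 0, -3, 0, 9/2, 0, -81/40, 0, 243/560, …
g: a_k = 0, 1, 0, -1/6, 0, 1/120, 0, -1/5040, …
L₀ := lclm(L_f,L_g); ord L₀ ≤ 2+2.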